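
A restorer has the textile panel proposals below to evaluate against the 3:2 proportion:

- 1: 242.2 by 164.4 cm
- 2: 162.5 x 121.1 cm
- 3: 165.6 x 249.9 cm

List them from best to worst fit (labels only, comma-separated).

1: 242.2/164.4 ≈ 1.473 → |1.473 − 1.500| = 0.027
2: 162.5/121.1 ≈ 1.342 → |1.342 − 1.500| = 0.158
3: 249.9/165.6 ≈ 1.509 → |1.509 − 1.500| = 0.009

3, 1, 2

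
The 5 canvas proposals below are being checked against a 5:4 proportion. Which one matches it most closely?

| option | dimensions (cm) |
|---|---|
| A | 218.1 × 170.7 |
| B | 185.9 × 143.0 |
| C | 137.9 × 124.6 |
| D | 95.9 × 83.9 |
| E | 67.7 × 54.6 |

E

Ratios (long/short): A ≈ 1.278; B ≈ 1.300; C ≈ 1.107; D ≈ 1.143; E ≈ 1.240.
5:4 ≈ 1.250; option E is nearest (Δ 0.010).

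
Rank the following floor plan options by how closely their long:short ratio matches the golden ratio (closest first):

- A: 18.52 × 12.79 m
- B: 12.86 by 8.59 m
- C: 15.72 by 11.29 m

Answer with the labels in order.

B, A, C

Ratios: A = 18.52 / 12.79 ≈ 1.448; B = 12.86 / 8.59 ≈ 1.497; C = 15.72 / 11.29 ≈ 1.392.
|Δ from 1.618|: A 0.170; B 0.121; C 0.226.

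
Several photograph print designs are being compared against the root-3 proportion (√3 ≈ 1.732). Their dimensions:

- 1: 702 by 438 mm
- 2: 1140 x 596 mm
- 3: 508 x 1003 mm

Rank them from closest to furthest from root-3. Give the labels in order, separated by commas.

Ratios: 1 = 702 / 438 ≈ 1.603; 2 = 1140 / 596 ≈ 1.913; 3 = 1003 / 508 ≈ 1.974.
|Δ from 1.732|: 1 0.129; 2 0.181; 3 0.242.

1, 2, 3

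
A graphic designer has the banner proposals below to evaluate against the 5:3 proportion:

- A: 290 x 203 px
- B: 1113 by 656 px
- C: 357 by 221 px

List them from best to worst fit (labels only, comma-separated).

B, C, A

Ratios: A = 290 / 203 ≈ 1.429; B = 1113 / 656 ≈ 1.697; C = 357 / 221 ≈ 1.615.
|Δ from 1.667|: A 0.238; B 0.030; C 0.052.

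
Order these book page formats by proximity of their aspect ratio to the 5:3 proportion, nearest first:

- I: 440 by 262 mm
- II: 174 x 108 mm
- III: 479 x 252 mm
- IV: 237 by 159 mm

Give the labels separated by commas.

Ratios: I = 440 / 262 ≈ 1.679; II = 174 / 108 ≈ 1.611; III = 479 / 252 ≈ 1.901; IV = 237 / 159 ≈ 1.491.
|Δ from 1.667|: I 0.012; II 0.056; III 0.234; IV 0.176.

I, II, IV, III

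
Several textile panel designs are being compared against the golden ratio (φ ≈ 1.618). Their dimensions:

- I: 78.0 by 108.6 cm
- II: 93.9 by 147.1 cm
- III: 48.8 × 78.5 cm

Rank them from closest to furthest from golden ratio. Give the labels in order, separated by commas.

I: 108.6/78.0 ≈ 1.392 → |1.392 − 1.618| = 0.226
II: 147.1/93.9 ≈ 1.567 → |1.567 − 1.618| = 0.051
III: 78.5/48.8 ≈ 1.609 → |1.609 − 1.618| = 0.009

III, II, I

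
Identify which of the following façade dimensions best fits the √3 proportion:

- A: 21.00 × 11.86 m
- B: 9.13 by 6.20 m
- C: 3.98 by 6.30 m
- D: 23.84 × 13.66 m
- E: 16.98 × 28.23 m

D

Ratios (long/short): A ≈ 1.771; B ≈ 1.473; C ≈ 1.583; D ≈ 1.745; E ≈ 1.663.
root-3 ≈ 1.732; option D is nearest (Δ 0.013).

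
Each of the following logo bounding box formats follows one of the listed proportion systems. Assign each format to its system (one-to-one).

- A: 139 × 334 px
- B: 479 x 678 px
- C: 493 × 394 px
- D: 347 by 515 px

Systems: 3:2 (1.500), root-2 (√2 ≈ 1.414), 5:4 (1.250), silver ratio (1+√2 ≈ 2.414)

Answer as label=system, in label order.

A = 334/139 ≈ 2.403 → silver ratio (2.414)
B = 678/479 ≈ 1.415 → root-2 (1.414)
C = 493/394 ≈ 1.251 → 5:4 (1.250)
D = 515/347 ≈ 1.484 → 3:2 (1.500)

A=silver ratio, B=root-2, C=5:4, D=3:2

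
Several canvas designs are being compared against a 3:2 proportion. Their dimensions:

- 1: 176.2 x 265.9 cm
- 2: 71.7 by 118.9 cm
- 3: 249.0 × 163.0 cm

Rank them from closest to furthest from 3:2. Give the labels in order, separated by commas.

1: 265.9/176.2 ≈ 1.509 → |1.509 − 1.500| = 0.009
2: 118.9/71.7 ≈ 1.658 → |1.658 − 1.500| = 0.158
3: 249.0/163.0 ≈ 1.528 → |1.528 − 1.500| = 0.028

1, 3, 2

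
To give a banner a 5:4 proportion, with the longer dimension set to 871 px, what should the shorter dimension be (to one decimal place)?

5:4 = 1.25000.
Shorter side = 871 ÷ 1.25000 ≈ 696.800 → 696.8 px.

696.8 px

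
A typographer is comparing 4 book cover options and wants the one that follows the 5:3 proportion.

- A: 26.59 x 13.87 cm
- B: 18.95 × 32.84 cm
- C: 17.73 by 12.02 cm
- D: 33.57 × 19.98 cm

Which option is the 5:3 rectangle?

Ratios (long/short): A ≈ 1.917; B ≈ 1.733; C ≈ 1.475; D ≈ 1.680.
5:3 ≈ 1.667; option D is nearest (Δ 0.013).

D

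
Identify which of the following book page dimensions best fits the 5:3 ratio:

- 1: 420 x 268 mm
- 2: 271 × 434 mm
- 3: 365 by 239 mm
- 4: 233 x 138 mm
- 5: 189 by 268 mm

Ratios (long/short): 1 ≈ 1.567; 2 ≈ 1.601; 3 ≈ 1.527; 4 ≈ 1.688; 5 ≈ 1.418.
5:3 ≈ 1.667; option 4 is nearest (Δ 0.021).

4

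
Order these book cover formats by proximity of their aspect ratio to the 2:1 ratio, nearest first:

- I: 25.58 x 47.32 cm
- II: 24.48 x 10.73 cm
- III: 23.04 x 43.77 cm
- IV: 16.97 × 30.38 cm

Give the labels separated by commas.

Ratios: I = 47.32 / 25.58 ≈ 1.850; II = 24.48 / 10.73 ≈ 2.281; III = 43.77 / 23.04 ≈ 1.900; IV = 30.38 / 16.97 ≈ 1.790.
|Δ from 2.000|: I 0.150; II 0.281; III 0.100; IV 0.210.

III, I, IV, II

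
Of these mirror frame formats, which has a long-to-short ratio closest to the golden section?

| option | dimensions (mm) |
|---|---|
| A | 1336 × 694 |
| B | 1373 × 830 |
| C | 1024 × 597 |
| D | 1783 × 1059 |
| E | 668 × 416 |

Ratios (long/short): A ≈ 1.925; B ≈ 1.654; C ≈ 1.715; D ≈ 1.684; E ≈ 1.606.
golden ratio ≈ 1.618; option E is nearest (Δ 0.012).

E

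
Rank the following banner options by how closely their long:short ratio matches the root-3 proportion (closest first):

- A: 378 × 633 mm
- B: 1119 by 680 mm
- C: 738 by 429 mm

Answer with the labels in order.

A: 633/378 ≈ 1.675 → |1.675 − 1.732| = 0.057
B: 1119/680 ≈ 1.646 → |1.646 − 1.732| = 0.086
C: 738/429 ≈ 1.720 → |1.720 − 1.732| = 0.012

C, A, B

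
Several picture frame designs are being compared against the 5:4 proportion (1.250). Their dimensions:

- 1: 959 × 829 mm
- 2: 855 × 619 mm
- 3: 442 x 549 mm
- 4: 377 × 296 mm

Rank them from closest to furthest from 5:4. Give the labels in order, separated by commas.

3, 4, 1, 2

Ratios: 1 = 959 / 829 ≈ 1.157; 2 = 855 / 619 ≈ 1.381; 3 = 549 / 442 ≈ 1.242; 4 = 377 / 296 ≈ 1.274.
|Δ from 1.250|: 1 0.093; 2 0.131; 3 0.008; 4 0.024.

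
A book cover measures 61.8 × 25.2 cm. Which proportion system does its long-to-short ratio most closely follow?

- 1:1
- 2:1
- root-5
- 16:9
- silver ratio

silver ratio

61.8/25.2 ≈ 2.452. Nearest candidates are silver ratio (2.414, off by 0.038) and root-5 (2.236, off by 0.216).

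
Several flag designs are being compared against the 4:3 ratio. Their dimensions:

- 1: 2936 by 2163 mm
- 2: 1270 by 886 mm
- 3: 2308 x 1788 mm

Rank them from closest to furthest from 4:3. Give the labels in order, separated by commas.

1, 3, 2

1: 2936/2163 ≈ 1.357 → |1.357 − 1.333| = 0.024
2: 1270/886 ≈ 1.433 → |1.433 − 1.333| = 0.100
3: 2308/1788 ≈ 1.291 → |1.291 − 1.333| = 0.042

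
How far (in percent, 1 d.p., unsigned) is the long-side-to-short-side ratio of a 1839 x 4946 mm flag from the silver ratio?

11.4%

Ratio = 4946 / 1839 ≈ 2.6895.
Ideal silver ratio ≈ 2.4142. |2.6895 − 2.4142| / 2.4142 ≈ 11.40% → 11.4%.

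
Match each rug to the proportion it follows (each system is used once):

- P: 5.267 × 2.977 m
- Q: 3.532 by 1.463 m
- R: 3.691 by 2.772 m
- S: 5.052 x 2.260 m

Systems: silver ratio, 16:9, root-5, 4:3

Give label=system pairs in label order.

Ratios: P ≈ 1.769; Q ≈ 2.414; R ≈ 1.332; S ≈ 2.235.
Targets: silver ratio ≈ 2.414; 16:9 ≈ 1.778; root-5 ≈ 2.236; 4:3 ≈ 1.333.

P=16:9, Q=silver ratio, R=4:3, S=root-5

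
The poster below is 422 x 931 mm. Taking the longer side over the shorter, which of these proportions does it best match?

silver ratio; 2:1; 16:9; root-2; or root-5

931/422 ≈ 2.206. Nearest candidates are root-5 (2.236, off by 0.030) and 2:1 (2.000, off by 0.206).

root-5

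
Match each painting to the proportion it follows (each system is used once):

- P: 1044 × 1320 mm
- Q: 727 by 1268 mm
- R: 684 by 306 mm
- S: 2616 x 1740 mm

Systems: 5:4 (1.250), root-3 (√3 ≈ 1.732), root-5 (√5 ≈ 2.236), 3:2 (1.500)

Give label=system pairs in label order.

P=5:4, Q=root-3, R=root-5, S=3:2

Ratios: P ≈ 1.264; Q ≈ 1.744; R ≈ 2.235; S ≈ 1.503.
Targets: 5:4 ≈ 1.250; root-3 ≈ 1.732; root-5 ≈ 2.236; 3:2 ≈ 1.500.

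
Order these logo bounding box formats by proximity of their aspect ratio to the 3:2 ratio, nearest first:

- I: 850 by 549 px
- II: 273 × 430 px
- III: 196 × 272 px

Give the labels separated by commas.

I: 850/549 ≈ 1.548 → |1.548 − 1.500| = 0.048
II: 430/273 ≈ 1.575 → |1.575 − 1.500| = 0.075
III: 272/196 ≈ 1.388 → |1.388 − 1.500| = 0.112

I, II, III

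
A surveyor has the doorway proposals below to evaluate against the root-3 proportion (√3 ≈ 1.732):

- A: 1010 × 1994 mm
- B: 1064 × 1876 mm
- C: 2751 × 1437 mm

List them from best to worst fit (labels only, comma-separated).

Ratios: A = 1994 / 1010 ≈ 1.974; B = 1876 / 1064 ≈ 1.763; C = 2751 / 1437 ≈ 1.914.
|Δ from 1.732|: A 0.242; B 0.031; C 0.182.

B, C, A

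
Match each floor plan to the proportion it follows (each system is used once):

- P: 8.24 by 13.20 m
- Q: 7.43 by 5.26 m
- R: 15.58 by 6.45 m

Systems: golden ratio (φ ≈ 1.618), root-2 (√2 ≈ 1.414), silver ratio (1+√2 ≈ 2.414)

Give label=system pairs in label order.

P = 13.20/8.24 ≈ 1.602 → golden ratio (1.618)
Q = 7.43/5.26 ≈ 1.413 → root-2 (1.414)
R = 15.58/6.45 ≈ 2.416 → silver ratio (2.414)

P=golden ratio, Q=root-2, R=silver ratio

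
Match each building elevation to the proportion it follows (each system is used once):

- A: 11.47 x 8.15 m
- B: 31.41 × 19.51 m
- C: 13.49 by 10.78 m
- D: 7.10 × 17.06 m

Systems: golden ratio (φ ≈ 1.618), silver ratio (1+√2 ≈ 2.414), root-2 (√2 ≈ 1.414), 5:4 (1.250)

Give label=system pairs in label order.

Ratios: A ≈ 1.407; B ≈ 1.610; C ≈ 1.251; D ≈ 2.403.
Targets: golden ratio ≈ 1.618; silver ratio ≈ 2.414; root-2 ≈ 1.414; 5:4 ≈ 1.250.

A=root-2, B=golden ratio, C=5:4, D=silver ratio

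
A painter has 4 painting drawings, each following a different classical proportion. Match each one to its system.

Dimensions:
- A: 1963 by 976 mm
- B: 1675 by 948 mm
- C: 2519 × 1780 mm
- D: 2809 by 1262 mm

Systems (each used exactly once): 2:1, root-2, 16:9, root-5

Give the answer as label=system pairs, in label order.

Ratios: A ≈ 2.011; B ≈ 1.767; C ≈ 1.415; D ≈ 2.226.
Targets: 2:1 ≈ 2.000; root-2 ≈ 1.414; 16:9 ≈ 1.778; root-5 ≈ 2.236.

A=2:1, B=16:9, C=root-2, D=root-5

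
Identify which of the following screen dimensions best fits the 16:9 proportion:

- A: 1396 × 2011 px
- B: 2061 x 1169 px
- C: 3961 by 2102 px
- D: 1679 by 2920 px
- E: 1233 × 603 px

B

Target 16:9 ≈ 1.778.
A: 1.441 (Δ0.337)  B: 1.763 (Δ0.015)  C: 1.884 (Δ0.106)  D: 1.739 (Δ0.039)  E: 2.045 (Δ0.267)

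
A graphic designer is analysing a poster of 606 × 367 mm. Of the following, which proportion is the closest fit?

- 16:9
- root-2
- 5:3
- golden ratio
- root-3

Ratio = 606 / 367 ≈ 1.651.
Distances: 16:9 1.778 (Δ 0.127); root-2 1.414 (Δ 0.237); 5:3 1.667 (Δ 0.016); golden ratio 1.618 (Δ 0.033); root-3 1.732 (Δ 0.081).

5:3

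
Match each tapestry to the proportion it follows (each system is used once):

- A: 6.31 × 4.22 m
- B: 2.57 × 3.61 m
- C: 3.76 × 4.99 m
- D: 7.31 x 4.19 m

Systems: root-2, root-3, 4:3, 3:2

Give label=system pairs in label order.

A=3:2, B=root-2, C=4:3, D=root-3

Ratios: A ≈ 1.495; B ≈ 1.405; C ≈ 1.327; D ≈ 1.745.
Targets: root-2 ≈ 1.414; root-3 ≈ 1.732; 4:3 ≈ 1.333; 3:2 ≈ 1.500.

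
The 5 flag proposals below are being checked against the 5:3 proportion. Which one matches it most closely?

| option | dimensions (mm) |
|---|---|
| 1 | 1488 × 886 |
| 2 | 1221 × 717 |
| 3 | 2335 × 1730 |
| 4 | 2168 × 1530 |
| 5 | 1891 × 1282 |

1

Target 5:3 ≈ 1.667.
1: 1.679 (Δ0.012)  2: 1.703 (Δ0.036)  3: 1.350 (Δ0.317)  4: 1.417 (Δ0.250)  5: 1.475 (Δ0.192)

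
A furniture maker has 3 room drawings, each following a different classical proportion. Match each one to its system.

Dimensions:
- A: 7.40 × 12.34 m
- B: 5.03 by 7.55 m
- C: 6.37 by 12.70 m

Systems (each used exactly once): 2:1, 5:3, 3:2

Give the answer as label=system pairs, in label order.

A = 12.34/7.40 ≈ 1.668 → 5:3 (1.667)
B = 7.55/5.03 ≈ 1.501 → 3:2 (1.500)
C = 12.70/6.37 ≈ 1.994 → 2:1 (2.000)

A=5:3, B=3:2, C=2:1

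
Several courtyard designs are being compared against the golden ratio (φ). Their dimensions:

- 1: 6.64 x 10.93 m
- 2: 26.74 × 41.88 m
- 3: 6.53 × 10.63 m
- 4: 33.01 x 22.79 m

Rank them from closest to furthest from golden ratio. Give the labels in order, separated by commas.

1: 10.93/6.64 ≈ 1.646 → |1.646 − 1.618| = 0.028
2: 41.88/26.74 ≈ 1.566 → |1.566 − 1.618| = 0.052
3: 10.63/6.53 ≈ 1.628 → |1.628 − 1.618| = 0.010
4: 33.01/22.79 ≈ 1.448 → |1.448 − 1.618| = 0.170

3, 1, 2, 4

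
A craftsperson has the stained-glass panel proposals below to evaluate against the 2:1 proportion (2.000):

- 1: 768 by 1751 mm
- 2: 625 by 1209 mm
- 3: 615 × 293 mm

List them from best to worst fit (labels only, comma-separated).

2, 3, 1

1: 1751/768 ≈ 2.280 → |2.280 − 2.000| = 0.280
2: 1209/625 ≈ 1.934 → |1.934 − 2.000| = 0.066
3: 615/293 ≈ 2.099 → |2.099 − 2.000| = 0.099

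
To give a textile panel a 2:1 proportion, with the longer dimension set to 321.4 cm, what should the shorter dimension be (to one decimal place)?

2:1 = 2.00000.
Shorter side = 321.4 ÷ 2.00000 ≈ 160.700 → 160.7 cm.

160.7 cm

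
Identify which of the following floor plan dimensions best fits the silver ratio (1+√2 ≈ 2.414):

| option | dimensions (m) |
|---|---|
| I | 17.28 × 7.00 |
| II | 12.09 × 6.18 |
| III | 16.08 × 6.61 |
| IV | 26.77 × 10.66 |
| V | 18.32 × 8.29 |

III

Target silver ratio ≈ 2.414.
I: 2.469 (Δ0.055)  II: 1.956 (Δ0.458)  III: 2.433 (Δ0.019)  IV: 2.511 (Δ0.097)  V: 2.210 (Δ0.204)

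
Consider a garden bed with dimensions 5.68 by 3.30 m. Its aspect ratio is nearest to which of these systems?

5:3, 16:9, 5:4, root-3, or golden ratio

5.68/3.30 ≈ 1.721. Nearest candidates are root-3 (1.732, off by 0.011) and 5:3 (1.667, off by 0.054).

root-3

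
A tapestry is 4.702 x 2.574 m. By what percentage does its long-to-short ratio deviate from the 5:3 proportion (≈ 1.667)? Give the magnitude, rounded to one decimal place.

9.6%

Ratio = 4.702 / 2.574 ≈ 1.8267.
Ideal 5:3 ≈ 1.6667. |1.8267 − 1.6667| / 1.6667 ≈ 9.60% → 9.6%.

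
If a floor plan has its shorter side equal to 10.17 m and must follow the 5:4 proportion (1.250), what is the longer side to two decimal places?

5:4 = 1.25000.
Longer side = 10.17 × 1.25000 ≈ 12.7125 → 12.71 m.

12.71 m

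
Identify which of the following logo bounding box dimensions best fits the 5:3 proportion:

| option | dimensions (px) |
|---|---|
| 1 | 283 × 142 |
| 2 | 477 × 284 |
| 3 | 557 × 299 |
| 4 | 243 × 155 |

2

Ratios (long/short): 1 ≈ 1.993; 2 ≈ 1.680; 3 ≈ 1.863; 4 ≈ 1.568.
5:3 ≈ 1.667; option 2 is nearest (Δ 0.013).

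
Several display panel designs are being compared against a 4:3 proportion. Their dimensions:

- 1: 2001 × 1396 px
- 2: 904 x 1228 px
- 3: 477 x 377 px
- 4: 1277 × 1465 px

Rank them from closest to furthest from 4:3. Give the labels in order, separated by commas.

2, 3, 1, 4

1: 2001/1396 ≈ 1.433 → |1.433 − 1.333| = 0.100
2: 1228/904 ≈ 1.358 → |1.358 − 1.333| = 0.025
3: 477/377 ≈ 1.265 → |1.265 − 1.333| = 0.068
4: 1465/1277 ≈ 1.147 → |1.147 − 1.333| = 0.186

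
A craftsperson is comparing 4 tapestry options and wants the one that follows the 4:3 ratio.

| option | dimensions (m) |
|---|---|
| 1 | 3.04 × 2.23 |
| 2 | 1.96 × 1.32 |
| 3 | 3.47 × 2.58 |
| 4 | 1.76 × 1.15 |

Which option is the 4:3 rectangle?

3

Ratios (long/short): 1 ≈ 1.363; 2 ≈ 1.485; 3 ≈ 1.345; 4 ≈ 1.530.
4:3 ≈ 1.333; option 3 is nearest (Δ 0.012).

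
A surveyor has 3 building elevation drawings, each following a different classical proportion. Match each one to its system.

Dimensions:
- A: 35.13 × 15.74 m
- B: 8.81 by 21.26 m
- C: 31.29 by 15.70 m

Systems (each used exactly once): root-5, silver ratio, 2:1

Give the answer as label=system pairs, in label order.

A=root-5, B=silver ratio, C=2:1

A = 35.13/15.74 ≈ 2.232 → root-5 (2.236)
B = 21.26/8.81 ≈ 2.413 → silver ratio (2.414)
C = 31.29/15.70 ≈ 1.993 → 2:1 (2.000)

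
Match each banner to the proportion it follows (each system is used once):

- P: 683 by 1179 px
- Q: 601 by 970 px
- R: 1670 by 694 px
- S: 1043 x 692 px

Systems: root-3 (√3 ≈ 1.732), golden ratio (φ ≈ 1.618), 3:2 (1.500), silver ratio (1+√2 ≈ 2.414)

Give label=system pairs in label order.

P=root-3, Q=golden ratio, R=silver ratio, S=3:2

P = 1179/683 ≈ 1.726 → root-3 (1.732)
Q = 970/601 ≈ 1.614 → golden ratio (1.618)
R = 1670/694 ≈ 2.406 → silver ratio (2.414)
S = 1043/692 ≈ 1.507 → 3:2 (1.500)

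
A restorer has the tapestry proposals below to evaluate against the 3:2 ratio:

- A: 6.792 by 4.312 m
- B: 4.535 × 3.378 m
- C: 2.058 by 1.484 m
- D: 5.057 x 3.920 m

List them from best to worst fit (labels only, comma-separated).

A, C, B, D

Ratios: A = 6.792 / 4.312 ≈ 1.575; B = 4.535 / 3.378 ≈ 1.343; C = 2.058 / 1.484 ≈ 1.387; D = 5.057 / 3.920 ≈ 1.290.
|Δ from 1.500|: A 0.075; B 0.157; C 0.113; D 0.210.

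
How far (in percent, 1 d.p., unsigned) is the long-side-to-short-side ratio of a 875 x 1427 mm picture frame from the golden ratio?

0.8%

Ratio = 1427 / 875 ≈ 1.6309.
Ideal golden ratio ≈ 1.6180. |1.6309 − 1.6180| / 1.6180 ≈ 0.80% → 0.8%.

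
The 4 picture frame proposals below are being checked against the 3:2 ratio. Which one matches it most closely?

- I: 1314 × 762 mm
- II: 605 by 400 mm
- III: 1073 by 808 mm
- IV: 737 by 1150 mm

II

Target 3:2 ≈ 1.500.
I: 1.724 (Δ0.224)  II: 1.512 (Δ0.012)  III: 1.328 (Δ0.172)  IV: 1.560 (Δ0.060)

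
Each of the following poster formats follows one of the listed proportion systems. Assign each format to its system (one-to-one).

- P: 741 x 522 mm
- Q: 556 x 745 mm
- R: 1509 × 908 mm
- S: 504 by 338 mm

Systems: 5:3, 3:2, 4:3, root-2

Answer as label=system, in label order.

P=root-2, Q=4:3, R=5:3, S=3:2

Ratios: P ≈ 1.420; Q ≈ 1.340; R ≈ 1.662; S ≈ 1.491.
Targets: 5:3 ≈ 1.667; 3:2 ≈ 1.500; 4:3 ≈ 1.333; root-2 ≈ 1.414.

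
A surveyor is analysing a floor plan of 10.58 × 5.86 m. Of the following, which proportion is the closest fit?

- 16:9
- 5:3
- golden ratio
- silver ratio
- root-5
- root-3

Ratio = 10.58 / 5.86 ≈ 1.805.
Distances: 16:9 1.778 (Δ 0.027); 5:3 1.667 (Δ 0.138); golden ratio 1.618 (Δ 0.187); silver ratio 2.414 (Δ 0.609); root-5 2.236 (Δ 0.431); root-3 1.732 (Δ 0.073).

16:9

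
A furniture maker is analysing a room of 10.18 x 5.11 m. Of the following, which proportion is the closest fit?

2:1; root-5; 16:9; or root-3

2:1

10.18/5.11 ≈ 1.992. Nearest candidates are 2:1 (2.000, off by 0.008) and 16:9 (1.778, off by 0.214).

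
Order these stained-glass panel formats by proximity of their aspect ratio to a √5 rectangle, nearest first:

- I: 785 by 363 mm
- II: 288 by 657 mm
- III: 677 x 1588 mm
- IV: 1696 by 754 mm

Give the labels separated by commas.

IV, II, I, III

Ratios: I = 785 / 363 ≈ 2.163; II = 657 / 288 ≈ 2.281; III = 1588 / 677 ≈ 2.346; IV = 1696 / 754 ≈ 2.249.
|Δ from 2.236|: I 0.073; II 0.045; III 0.110; IV 0.013.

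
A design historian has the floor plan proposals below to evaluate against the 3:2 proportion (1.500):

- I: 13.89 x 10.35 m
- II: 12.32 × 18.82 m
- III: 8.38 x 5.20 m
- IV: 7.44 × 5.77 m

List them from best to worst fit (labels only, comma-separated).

I: 13.89/10.35 ≈ 1.342 → |1.342 − 1.500| = 0.158
II: 18.82/12.32 ≈ 1.528 → |1.528 − 1.500| = 0.028
III: 8.38/5.20 ≈ 1.612 → |1.612 − 1.500| = 0.112
IV: 7.44/5.77 ≈ 1.289 → |1.289 − 1.500| = 0.211

II, III, I, IV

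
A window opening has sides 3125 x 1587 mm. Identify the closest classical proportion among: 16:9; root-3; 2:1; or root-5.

Ratio = 3125 / 1587 ≈ 1.969.
Distances: 16:9 1.778 (Δ 0.191); root-3 1.732 (Δ 0.237); 2:1 2.000 (Δ 0.031); root-5 2.236 (Δ 0.267).

2:1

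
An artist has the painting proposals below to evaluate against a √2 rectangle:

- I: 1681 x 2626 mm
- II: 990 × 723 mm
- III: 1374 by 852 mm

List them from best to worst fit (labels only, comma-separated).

Ratios: I = 2626 / 1681 ≈ 1.562; II = 990 / 723 ≈ 1.369; III = 1374 / 852 ≈ 1.613.
|Δ from 1.414|: I 0.148; II 0.045; III 0.199.

II, I, III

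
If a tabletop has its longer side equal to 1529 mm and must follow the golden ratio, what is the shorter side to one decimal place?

golden ratio ≈ 1.61803.
Shorter side = 1529 ÷ 1.61803 ≈ 944.976 → 945.0 mm.

945.0 mm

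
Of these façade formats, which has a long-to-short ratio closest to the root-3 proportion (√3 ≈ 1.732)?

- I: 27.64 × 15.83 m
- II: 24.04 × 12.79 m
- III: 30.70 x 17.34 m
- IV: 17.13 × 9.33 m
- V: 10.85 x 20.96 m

I

Ratios (long/short): I ≈ 1.746; II ≈ 1.880; III ≈ 1.770; IV ≈ 1.836; V ≈ 1.932.
root-3 ≈ 1.732; option I is nearest (Δ 0.014).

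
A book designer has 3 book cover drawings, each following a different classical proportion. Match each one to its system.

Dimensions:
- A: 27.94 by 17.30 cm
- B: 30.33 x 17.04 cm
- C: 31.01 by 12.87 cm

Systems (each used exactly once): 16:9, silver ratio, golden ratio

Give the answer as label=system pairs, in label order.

A=golden ratio, B=16:9, C=silver ratio

Ratios: A ≈ 1.615; B ≈ 1.780; C ≈ 2.409.
Targets: 16:9 ≈ 1.778; silver ratio ≈ 2.414; golden ratio ≈ 1.618.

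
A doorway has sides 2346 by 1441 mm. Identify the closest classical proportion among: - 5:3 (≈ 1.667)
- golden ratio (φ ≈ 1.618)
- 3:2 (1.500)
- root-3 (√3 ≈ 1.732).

golden ratio

2346/1441 ≈ 1.628. Nearest candidates are golden ratio (1.618, off by 0.010) and 5:3 (1.667, off by 0.039).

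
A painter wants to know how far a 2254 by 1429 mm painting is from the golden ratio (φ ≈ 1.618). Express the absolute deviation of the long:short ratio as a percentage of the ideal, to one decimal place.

Ratio = 2254 / 1429 ≈ 1.5773.
Ideal golden ratio ≈ 1.6180. |1.5773 − 1.6180| / 1.6180 ≈ 2.52% → 2.5%.

2.5%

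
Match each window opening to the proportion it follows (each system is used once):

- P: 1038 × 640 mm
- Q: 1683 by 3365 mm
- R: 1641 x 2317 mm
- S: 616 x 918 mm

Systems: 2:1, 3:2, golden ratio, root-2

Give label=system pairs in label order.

P=golden ratio, Q=2:1, R=root-2, S=3:2

Ratios: P ≈ 1.622; Q ≈ 1.999; R ≈ 1.412; S ≈ 1.490.
Targets: 2:1 ≈ 2.000; 3:2 ≈ 1.500; golden ratio ≈ 1.618; root-2 ≈ 1.414.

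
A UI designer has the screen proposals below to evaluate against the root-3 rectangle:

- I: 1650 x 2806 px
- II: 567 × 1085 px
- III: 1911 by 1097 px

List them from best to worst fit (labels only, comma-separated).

III, I, II

Ratios: I = 2806 / 1650 ≈ 1.701; II = 1085 / 567 ≈ 1.914; III = 1911 / 1097 ≈ 1.742.
|Δ from 1.732|: I 0.031; II 0.182; III 0.010.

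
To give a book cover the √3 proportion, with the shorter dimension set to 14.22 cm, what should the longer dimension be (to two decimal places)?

root-3 ≈ 1.73205.
Longer side = 14.22 × 1.73205 ≈ 24.6298 → 24.63 cm.

24.63 cm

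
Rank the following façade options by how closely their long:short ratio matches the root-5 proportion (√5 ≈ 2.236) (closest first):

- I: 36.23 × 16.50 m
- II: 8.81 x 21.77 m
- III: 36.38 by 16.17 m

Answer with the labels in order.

I: 36.23/16.50 ≈ 2.196 → |2.196 − 2.236| = 0.040
II: 21.77/8.81 ≈ 2.471 → |2.471 − 2.236| = 0.235
III: 36.38/16.17 ≈ 2.250 → |2.250 − 2.236| = 0.014

III, I, II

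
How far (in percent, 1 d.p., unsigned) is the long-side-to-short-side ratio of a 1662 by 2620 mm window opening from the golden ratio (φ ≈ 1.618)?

2.6%

Ratio = 2620 / 1662 ≈ 1.5764.
Ideal golden ratio ≈ 1.6180. |1.5764 − 1.6180| / 1.6180 ≈ 2.57% → 2.6%.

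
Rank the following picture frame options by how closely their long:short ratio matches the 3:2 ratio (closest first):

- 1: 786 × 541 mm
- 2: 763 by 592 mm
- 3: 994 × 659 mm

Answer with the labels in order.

3, 1, 2

Ratios: 1 = 786 / 541 ≈ 1.453; 2 = 763 / 592 ≈ 1.289; 3 = 994 / 659 ≈ 1.508.
|Δ from 1.500|: 1 0.047; 2 0.211; 3 0.008.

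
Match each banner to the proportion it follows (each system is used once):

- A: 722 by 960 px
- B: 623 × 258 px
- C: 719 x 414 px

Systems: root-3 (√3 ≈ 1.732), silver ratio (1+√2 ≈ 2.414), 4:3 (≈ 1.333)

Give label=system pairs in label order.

A = 960/722 ≈ 1.330 → 4:3 (1.333)
B = 623/258 ≈ 2.415 → silver ratio (2.414)
C = 719/414 ≈ 1.737 → root-3 (1.732)

A=4:3, B=silver ratio, C=root-3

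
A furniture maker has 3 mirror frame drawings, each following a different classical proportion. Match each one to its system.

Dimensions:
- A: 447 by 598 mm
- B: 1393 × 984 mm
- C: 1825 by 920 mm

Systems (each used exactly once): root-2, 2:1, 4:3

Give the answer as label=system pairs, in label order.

A=4:3, B=root-2, C=2:1

Ratios: A ≈ 1.338; B ≈ 1.416; C ≈ 1.984.
Targets: root-2 ≈ 1.414; 2:1 ≈ 2.000; 4:3 ≈ 1.333.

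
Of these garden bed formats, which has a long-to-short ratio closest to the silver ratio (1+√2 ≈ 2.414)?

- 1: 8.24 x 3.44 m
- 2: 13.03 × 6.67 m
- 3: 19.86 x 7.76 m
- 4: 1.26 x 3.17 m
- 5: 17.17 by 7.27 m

1

Target silver ratio ≈ 2.414.
1: 2.395 (Δ0.019)  2: 1.954 (Δ0.460)  3: 2.559 (Δ0.145)  4: 2.516 (Δ0.102)  5: 2.362 (Δ0.052)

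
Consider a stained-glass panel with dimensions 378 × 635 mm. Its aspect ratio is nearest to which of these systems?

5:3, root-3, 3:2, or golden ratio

Ratio = 635 / 378 ≈ 1.680.
Distances: 5:3 1.667 (Δ 0.013); root-3 1.732 (Δ 0.052); 3:2 1.500 (Δ 0.180); golden ratio 1.618 (Δ 0.062).

5:3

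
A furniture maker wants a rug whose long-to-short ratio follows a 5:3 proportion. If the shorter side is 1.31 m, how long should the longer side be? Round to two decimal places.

2.18 m

5:3 ≈ 1.66667.
Longer side = 1.31 × 1.66667 ≈ 2.1833 → 2.18 m.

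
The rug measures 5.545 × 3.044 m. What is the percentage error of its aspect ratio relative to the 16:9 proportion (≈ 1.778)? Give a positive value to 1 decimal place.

2.5%

Ratio = 5.545 / 3.044 ≈ 1.8216.
Ideal 16:9 ≈ 1.7778. |1.8216 − 1.7778| / 1.7778 ≈ 2.46% → 2.5%.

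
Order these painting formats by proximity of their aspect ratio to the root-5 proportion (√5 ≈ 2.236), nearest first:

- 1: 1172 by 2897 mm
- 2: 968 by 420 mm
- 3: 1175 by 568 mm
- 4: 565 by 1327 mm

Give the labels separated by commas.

2, 4, 3, 1

Ratios: 1 = 2897 / 1172 ≈ 2.472; 2 = 968 / 420 ≈ 2.305; 3 = 1175 / 568 ≈ 2.069; 4 = 1327 / 565 ≈ 2.349.
|Δ from 2.236|: 1 0.236; 2 0.069; 3 0.167; 4 0.113.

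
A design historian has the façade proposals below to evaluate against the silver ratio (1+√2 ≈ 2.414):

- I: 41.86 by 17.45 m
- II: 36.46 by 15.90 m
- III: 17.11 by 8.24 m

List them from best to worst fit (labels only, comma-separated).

I: 41.86/17.45 ≈ 2.399 → |2.399 − 2.414| = 0.015
II: 36.46/15.90 ≈ 2.293 → |2.293 − 2.414| = 0.121
III: 17.11/8.24 ≈ 2.076 → |2.076 − 2.414| = 0.338

I, II, III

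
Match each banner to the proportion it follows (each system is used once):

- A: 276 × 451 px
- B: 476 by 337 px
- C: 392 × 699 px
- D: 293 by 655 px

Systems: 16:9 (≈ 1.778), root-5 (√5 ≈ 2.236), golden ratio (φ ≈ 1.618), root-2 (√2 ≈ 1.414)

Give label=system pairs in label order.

A=golden ratio, B=root-2, C=16:9, D=root-5

Ratios: A ≈ 1.634; B ≈ 1.412; C ≈ 1.783; D ≈ 2.235.
Targets: 16:9 ≈ 1.778; root-5 ≈ 2.236; golden ratio ≈ 1.618; root-2 ≈ 1.414.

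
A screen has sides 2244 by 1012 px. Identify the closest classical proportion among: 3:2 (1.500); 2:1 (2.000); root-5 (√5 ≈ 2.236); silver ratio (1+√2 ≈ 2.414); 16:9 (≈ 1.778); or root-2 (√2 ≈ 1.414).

2244/1012 ≈ 2.217. Nearest candidates are root-5 (2.236, off by 0.019) and silver ratio (2.414, off by 0.197).

root-5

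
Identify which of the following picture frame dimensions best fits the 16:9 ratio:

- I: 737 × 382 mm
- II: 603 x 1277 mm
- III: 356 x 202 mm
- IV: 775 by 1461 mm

III

Ratios (long/short): I ≈ 1.929; II ≈ 2.118; III ≈ 1.762; IV ≈ 1.885.
16:9 ≈ 1.778; option III is nearest (Δ 0.016).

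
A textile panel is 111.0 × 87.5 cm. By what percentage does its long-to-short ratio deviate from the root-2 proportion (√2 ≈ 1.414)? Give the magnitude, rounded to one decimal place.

Ratio = 111.0 / 87.5 ≈ 1.2686.
Ideal root-2 ≈ 1.4142. |1.2686 − 1.4142| / 1.4142 ≈ 10.30% → 10.3%.

10.3%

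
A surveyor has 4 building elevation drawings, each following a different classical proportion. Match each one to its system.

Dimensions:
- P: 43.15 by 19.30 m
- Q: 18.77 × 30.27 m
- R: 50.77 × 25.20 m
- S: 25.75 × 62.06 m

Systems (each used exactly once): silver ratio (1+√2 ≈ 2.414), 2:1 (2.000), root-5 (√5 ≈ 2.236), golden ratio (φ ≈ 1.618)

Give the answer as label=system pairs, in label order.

P=root-5, Q=golden ratio, R=2:1, S=silver ratio

P = 43.15/19.30 ≈ 2.236 → root-5 (2.236)
Q = 30.27/18.77 ≈ 1.613 → golden ratio (1.618)
R = 50.77/25.20 ≈ 2.015 → 2:1 (2.000)
S = 62.06/25.75 ≈ 2.410 → silver ratio (2.414)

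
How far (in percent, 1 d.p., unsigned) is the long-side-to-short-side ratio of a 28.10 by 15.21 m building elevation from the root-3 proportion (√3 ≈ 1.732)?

Ratio = 28.10 / 15.21 ≈ 1.8475.
Ideal root-3 ≈ 1.7321. |1.8475 − 1.7321| / 1.7321 ≈ 6.66% → 6.7%.

6.7%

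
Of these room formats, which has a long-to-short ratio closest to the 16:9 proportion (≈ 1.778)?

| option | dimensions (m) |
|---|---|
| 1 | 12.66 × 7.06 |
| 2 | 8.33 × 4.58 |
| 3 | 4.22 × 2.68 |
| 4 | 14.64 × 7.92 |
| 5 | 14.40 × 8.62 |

Target 16:9 ≈ 1.778.
1: 1.793 (Δ0.015)  2: 1.819 (Δ0.041)  3: 1.575 (Δ0.203)  4: 1.848 (Δ0.070)  5: 1.671 (Δ0.107)

1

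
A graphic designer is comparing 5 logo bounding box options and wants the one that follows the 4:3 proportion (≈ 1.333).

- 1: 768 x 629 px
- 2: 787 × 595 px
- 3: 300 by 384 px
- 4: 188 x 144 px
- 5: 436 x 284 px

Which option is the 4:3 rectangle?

2

Ratios (long/short): 1 ≈ 1.221; 2 ≈ 1.323; 3 ≈ 1.280; 4 ≈ 1.306; 5 ≈ 1.535.
4:3 ≈ 1.333; option 2 is nearest (Δ 0.010).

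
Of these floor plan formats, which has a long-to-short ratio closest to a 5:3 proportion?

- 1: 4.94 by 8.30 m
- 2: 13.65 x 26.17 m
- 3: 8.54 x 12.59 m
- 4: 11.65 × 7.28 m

Target 5:3 ≈ 1.667.
1: 1.680 (Δ0.013)  2: 1.917 (Δ0.250)  3: 1.474 (Δ0.193)  4: 1.600 (Δ0.067)

1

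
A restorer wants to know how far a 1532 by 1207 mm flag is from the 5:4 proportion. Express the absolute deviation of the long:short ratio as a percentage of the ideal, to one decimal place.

1.5%

Ratio = 1532 / 1207 ≈ 1.2693.
Ideal 5:4 = 1.2500. |1.2693 − 1.2500| / 1.2500 ≈ 1.54% → 1.5%.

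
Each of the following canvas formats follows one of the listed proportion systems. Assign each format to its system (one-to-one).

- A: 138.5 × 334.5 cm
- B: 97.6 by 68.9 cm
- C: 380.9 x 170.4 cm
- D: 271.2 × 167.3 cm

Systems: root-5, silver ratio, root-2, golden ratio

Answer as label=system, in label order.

Ratios: A ≈ 2.415; B ≈ 1.417; C ≈ 2.235; D ≈ 1.621.
Targets: root-5 ≈ 2.236; silver ratio ≈ 2.414; root-2 ≈ 1.414; golden ratio ≈ 1.618.

A=silver ratio, B=root-2, C=root-5, D=golden ratio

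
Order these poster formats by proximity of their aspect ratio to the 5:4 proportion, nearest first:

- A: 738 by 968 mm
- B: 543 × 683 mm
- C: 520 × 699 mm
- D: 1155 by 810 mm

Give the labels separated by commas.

B, A, C, D

A: 968/738 ≈ 1.312 → |1.312 − 1.250| = 0.062
B: 683/543 ≈ 1.258 → |1.258 − 1.250| = 0.008
C: 699/520 ≈ 1.344 → |1.344 − 1.250| = 0.094
D: 1155/810 ≈ 1.426 → |1.426 − 1.250| = 0.176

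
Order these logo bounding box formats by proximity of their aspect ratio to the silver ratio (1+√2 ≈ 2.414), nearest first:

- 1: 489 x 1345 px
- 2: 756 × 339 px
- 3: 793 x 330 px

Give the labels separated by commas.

Ratios: 1 = 1345 / 489 ≈ 2.751; 2 = 756 / 339 ≈ 2.230; 3 = 793 / 330 ≈ 2.403.
|Δ from 2.414|: 1 0.337; 2 0.184; 3 0.011.

3, 2, 1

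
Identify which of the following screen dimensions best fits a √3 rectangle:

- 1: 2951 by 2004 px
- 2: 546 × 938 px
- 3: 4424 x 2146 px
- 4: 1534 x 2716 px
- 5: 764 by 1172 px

2

Target root-3 ≈ 1.732.
1: 1.473 (Δ0.259)  2: 1.718 (Δ0.014)  3: 2.062 (Δ0.330)  4: 1.771 (Δ0.039)  5: 1.534 (Δ0.198)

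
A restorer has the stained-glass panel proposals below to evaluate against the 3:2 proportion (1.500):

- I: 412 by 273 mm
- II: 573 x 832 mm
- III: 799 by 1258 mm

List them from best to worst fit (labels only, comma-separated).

I, II, III

Ratios: I = 412 / 273 ≈ 1.509; II = 832 / 573 ≈ 1.452; III = 1258 / 799 ≈ 1.574.
|Δ from 1.500|: I 0.009; II 0.048; III 0.074.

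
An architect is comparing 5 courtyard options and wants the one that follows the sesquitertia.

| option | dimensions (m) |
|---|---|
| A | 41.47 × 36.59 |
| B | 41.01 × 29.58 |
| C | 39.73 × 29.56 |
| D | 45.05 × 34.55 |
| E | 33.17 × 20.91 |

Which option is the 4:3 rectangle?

Target 4:3 ≈ 1.333.
A: 1.133 (Δ0.200)  B: 1.386 (Δ0.053)  C: 1.344 (Δ0.011)  D: 1.304 (Δ0.029)  E: 1.586 (Δ0.253)

C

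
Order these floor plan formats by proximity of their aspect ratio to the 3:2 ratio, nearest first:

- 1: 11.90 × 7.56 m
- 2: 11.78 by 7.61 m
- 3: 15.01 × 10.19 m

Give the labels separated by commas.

3, 2, 1

Ratios: 1 = 11.90 / 7.56 ≈ 1.574; 2 = 11.78 / 7.61 ≈ 1.548; 3 = 15.01 / 10.19 ≈ 1.473.
|Δ from 1.500|: 1 0.074; 2 0.048; 3 0.027.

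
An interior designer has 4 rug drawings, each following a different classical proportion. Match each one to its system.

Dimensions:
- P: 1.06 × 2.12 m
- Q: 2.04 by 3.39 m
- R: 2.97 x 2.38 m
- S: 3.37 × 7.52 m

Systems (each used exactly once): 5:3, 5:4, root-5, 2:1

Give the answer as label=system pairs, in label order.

P=2:1, Q=5:3, R=5:4, S=root-5

Ratios: P ≈ 2.000; Q ≈ 1.662; R ≈ 1.248; S ≈ 2.231.
Targets: 5:3 ≈ 1.667; 5:4 ≈ 1.250; root-5 ≈ 2.236; 2:1 ≈ 2.000.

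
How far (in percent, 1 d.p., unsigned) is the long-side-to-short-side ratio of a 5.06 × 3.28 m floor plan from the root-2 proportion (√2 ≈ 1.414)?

Ratio = 5.06 / 3.28 ≈ 1.5427.
Ideal root-2 ≈ 1.4142. |1.5427 − 1.4142| / 1.4142 ≈ 9.09% → 9.1%.

9.1%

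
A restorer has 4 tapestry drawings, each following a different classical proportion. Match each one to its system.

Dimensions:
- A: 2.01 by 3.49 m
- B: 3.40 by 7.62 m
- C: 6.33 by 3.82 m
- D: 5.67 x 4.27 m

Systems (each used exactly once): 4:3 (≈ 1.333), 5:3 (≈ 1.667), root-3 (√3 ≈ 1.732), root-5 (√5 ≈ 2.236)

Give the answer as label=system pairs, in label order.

A=root-3, B=root-5, C=5:3, D=4:3

Ratios: A ≈ 1.736; B ≈ 2.241; C ≈ 1.657; D ≈ 1.328.
Targets: 4:3 ≈ 1.333; 5:3 ≈ 1.667; root-3 ≈ 1.732; root-5 ≈ 2.236.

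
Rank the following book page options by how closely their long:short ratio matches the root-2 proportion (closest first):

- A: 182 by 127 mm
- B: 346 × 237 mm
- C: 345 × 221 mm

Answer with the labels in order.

Ratios: A = 182 / 127 ≈ 1.433; B = 346 / 237 ≈ 1.460; C = 345 / 221 ≈ 1.561.
|Δ from 1.414|: A 0.019; B 0.046; C 0.147.

A, B, C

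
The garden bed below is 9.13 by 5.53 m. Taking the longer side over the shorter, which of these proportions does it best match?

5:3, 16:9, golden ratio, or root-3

9.13/5.53 ≈ 1.651. Nearest candidates are 5:3 (1.667, off by 0.016) and golden ratio (1.618, off by 0.033).

5:3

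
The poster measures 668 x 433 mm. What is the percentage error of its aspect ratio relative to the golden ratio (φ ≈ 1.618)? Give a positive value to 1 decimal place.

Ratio = 668 / 433 ≈ 1.5427.
Ideal golden ratio ≈ 1.6180. |1.5427 − 1.6180| / 1.6180 ≈ 4.65% → 4.7%.

4.7%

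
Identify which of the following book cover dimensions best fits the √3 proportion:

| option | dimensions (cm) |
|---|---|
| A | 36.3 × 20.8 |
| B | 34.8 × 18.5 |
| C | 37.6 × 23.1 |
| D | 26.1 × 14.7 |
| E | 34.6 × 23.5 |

A

Ratios (long/short): A ≈ 1.745; B ≈ 1.881; C ≈ 1.628; D ≈ 1.776; E ≈ 1.472.
root-3 ≈ 1.732; option A is nearest (Δ 0.013).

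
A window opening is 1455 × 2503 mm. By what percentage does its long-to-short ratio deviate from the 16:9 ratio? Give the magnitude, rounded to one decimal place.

3.2%

Ratio = 2503 / 1455 ≈ 1.7203.
Ideal 16:9 ≈ 1.7778. |1.7203 − 1.7778| / 1.7778 ≈ 3.23% → 3.2%.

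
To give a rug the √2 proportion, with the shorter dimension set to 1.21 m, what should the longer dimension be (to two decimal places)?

1.71 m

root-2 ≈ 1.41421.
Longer side = 1.21 × 1.41421 ≈ 1.7112 → 1.71 m.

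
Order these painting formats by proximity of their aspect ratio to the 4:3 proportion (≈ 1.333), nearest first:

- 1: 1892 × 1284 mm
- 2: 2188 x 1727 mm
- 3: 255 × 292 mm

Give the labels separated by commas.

1: 1892/1284 ≈ 1.474 → |1.474 − 1.333| = 0.141
2: 2188/1727 ≈ 1.267 → |1.267 − 1.333| = 0.066
3: 292/255 ≈ 1.145 → |1.145 − 1.333| = 0.188

2, 1, 3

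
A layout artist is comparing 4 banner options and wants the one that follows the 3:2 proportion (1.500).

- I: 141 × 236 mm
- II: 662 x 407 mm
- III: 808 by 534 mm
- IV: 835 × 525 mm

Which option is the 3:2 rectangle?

III

Ratios (long/short): I ≈ 1.674; II ≈ 1.627; III ≈ 1.513; IV ≈ 1.590.
3:2 ≈ 1.500; option III is nearest (Δ 0.013).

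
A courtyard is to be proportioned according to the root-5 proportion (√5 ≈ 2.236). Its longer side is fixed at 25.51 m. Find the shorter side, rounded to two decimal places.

11.41 m

root-5 ≈ 2.23607.
Shorter side = 25.51 ÷ 2.23607 ≈ 11.4084 → 11.41 m.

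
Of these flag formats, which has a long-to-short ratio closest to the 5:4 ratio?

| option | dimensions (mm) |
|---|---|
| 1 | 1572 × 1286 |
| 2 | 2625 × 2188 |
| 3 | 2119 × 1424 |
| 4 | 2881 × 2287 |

Ratios (long/short): 1 ≈ 1.222; 2 ≈ 1.200; 3 ≈ 1.488; 4 ≈ 1.260.
5:4 ≈ 1.250; option 4 is nearest (Δ 0.010).

4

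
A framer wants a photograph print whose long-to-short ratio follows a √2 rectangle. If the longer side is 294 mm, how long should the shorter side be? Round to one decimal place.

root-2 ≈ 1.41421.
Shorter side = 294 ÷ 1.41421 ≈ 207.890 → 207.9 mm.

207.9 mm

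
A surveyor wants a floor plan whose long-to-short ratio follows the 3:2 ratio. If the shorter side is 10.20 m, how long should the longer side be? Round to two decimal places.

3:2 = 1.50000.
Longer side = 10.20 × 1.50000 ≈ 15.3000 → 15.30 m.

15.30 m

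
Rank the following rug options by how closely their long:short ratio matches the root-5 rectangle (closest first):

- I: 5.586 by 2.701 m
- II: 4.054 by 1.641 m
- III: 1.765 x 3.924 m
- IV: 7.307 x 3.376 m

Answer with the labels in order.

III, IV, I, II

I: 5.586/2.701 ≈ 2.068 → |2.068 − 2.236| = 0.168
II: 4.054/1.641 ≈ 2.470 → |2.470 − 2.236| = 0.234
III: 3.924/1.765 ≈ 2.223 → |2.223 − 2.236| = 0.013
IV: 7.307/3.376 ≈ 2.164 → |2.164 − 2.236| = 0.072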